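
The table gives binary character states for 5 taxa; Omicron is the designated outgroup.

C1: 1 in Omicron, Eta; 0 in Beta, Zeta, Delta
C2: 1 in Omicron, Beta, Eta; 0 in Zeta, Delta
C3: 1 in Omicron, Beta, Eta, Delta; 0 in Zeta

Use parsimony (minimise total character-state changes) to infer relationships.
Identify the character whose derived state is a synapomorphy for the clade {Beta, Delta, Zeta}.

C1

The outgroup has state '1' for every character, so '0' is the derived state throughout.
Only Beta, Delta, and Zeta show the derived state '0' for C1, supporting them as a clade.
C2 (derived state '0') is shared by Delta and Zeta — a synapomorphy uniting that clade.
C3 (derived state '0') is unique to Zeta (autapomorphy; uninformative for grouping).
Most parsimonious ingroup topology: ((Beta,(Zeta,Delta)),Eta).
The clade {Beta, Delta, Zeta} is supported by C1: its derived state '0' occurs in exactly those taxa and in no other taxon (including the outgroup).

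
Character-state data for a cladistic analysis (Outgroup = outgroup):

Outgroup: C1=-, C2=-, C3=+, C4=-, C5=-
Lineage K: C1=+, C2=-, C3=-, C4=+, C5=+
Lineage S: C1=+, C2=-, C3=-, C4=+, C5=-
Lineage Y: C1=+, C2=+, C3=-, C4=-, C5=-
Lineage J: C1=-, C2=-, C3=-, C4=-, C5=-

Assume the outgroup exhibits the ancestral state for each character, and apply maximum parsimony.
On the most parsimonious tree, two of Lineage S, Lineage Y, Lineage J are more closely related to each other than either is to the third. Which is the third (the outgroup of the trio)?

Character polarity is set by the outgroup: the derived state is whichever differs from the outgroup's state, so for C3 the derived state is '-', and for the remaining characters it is '+'.
C1 (derived state '+') is shared by Lineage K, Lineage S, and Lineage Y — a synapomorphy uniting that clade.
C2 (derived state '+') is unique to Lineage Y (autapomorphy; uninformative for grouping).
C3 (derived state '-') is shared by all ingroup taxa — unites the whole ingroup.
Only Lineage K and Lineage S show the derived state '+' for C4, supporting them as a clade.
C5 (derived state '+') is unique to Lineage K (autapomorphy; uninformative for grouping).
Most parsimonious ingroup topology: (((Lineage K,Lineage S),Lineage Y),Lineage J).
Lineage S and Lineage Y share a more recent common ancestor with each other than either does with Lineage J, so Lineage J is the least closely related of the three.

Lineage J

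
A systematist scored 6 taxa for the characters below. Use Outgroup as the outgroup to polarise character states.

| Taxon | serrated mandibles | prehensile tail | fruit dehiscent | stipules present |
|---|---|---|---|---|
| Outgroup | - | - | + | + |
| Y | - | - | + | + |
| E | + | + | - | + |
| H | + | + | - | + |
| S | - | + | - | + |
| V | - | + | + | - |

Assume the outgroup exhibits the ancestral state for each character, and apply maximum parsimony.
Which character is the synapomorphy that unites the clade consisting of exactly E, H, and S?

fruit dehiscent

Character polarity is set by the outgroup: the derived state is whichever differs from the outgroup's state, so for fruit dehiscent, stipules present the derived state is '-', and for the remaining characters it is '+'.
serrated mandibles: derived state '+' in E and H only — synapomorphy for {E, H}.
prehensile tail: derived state '+' in E, H, S, and V only — synapomorphy for {E, H, S, V}.
fruit dehiscent: derived state '-' in E, H, and S only — synapomorphy for {E, H, S}.
stipules present (derived state '-') is unique to V (autapomorphy; uninformative for grouping).
Most parsimonious ingroup topology: (Y,(((E,H),S),V)).
The clade {E, H, S} is supported by fruit dehiscent: its derived state '-' occurs in exactly those taxa and in no other taxon (including the outgroup).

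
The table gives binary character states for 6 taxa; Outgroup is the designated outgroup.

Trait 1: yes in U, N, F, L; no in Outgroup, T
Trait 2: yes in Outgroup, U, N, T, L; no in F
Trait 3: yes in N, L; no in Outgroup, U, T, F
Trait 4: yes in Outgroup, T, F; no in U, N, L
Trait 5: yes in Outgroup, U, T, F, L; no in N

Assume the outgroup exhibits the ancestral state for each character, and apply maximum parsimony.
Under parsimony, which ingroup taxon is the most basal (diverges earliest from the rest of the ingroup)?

Character polarity is set by the outgroup: the derived state is whichever differs from the outgroup's state, so for Trait 2, Trait 4, Trait 5 the derived state is 'no', and for the remaining characters it is 'yes'.
Trait 1 (derived state 'yes') is shared by F, L, N, and U — a synapomorphy uniting that clade.
Trait 2 (derived state 'no') is unique to F (autapomorphy; uninformative for grouping).
Trait 3 (derived state 'yes') is shared by L and N — a synapomorphy uniting that clade.
Only L, N, and U show the derived state 'no' for Trait 4, supporting them as a clade.
Trait 5 (derived state 'no') is unique to N (autapomorphy; uninformative for grouping).
Most parsimonious ingroup topology: (((U,(N,L)),F),T).
T is sister to the clade containing all other ingroup taxa, so it is the earliest-diverging (most basal) ingroup lineage.

T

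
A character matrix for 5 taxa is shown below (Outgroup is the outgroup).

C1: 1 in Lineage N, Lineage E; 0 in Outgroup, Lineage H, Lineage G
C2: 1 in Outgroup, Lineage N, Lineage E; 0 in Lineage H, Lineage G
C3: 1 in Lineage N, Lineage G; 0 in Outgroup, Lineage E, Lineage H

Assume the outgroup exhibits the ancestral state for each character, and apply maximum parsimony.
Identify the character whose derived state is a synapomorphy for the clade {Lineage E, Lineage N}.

C1

Character polarity is set by the outgroup: the derived state is whichever differs from the outgroup's state, so for C2 the derived state is '0', and for the remaining characters it is '1'.
C1: derived state '1' in Lineage E and Lineage N only — synapomorphy for {Lineage E, Lineage N}.
C2 (derived state '0') is shared by Lineage G and Lineage H — a synapomorphy uniting that clade.
C3 groups Lineage G and Lineage N, which is incompatible with the clades supported by the remaining characters; treating it as convergent (homoplasy) costs fewer steps than any alternative tree.
Most parsimonious ingroup topology: ((Lineage N,Lineage E),(Lineage H,Lineage G)).
The clade {Lineage E, Lineage N} is supported by C1: its derived state '1' occurs in exactly those taxa and in no other taxon (including the outgroup).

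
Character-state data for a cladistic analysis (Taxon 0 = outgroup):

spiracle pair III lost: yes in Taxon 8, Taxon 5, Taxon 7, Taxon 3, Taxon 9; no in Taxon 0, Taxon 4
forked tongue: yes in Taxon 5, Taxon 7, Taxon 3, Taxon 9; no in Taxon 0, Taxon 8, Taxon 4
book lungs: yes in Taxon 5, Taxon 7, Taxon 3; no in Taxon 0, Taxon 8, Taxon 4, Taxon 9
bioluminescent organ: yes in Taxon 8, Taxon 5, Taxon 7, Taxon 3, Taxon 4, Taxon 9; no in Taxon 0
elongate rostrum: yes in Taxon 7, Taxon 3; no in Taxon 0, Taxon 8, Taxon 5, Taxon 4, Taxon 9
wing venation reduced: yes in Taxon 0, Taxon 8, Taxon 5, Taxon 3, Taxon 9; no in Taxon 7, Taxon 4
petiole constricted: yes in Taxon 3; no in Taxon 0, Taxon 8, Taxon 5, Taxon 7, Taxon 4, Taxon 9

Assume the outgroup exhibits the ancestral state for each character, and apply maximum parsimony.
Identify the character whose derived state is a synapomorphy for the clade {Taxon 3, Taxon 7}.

elongate rostrum

Character polarity is set by the outgroup: the derived state is whichever differs from the outgroup's state, so for wing venation reduced the derived state is 'no', and for the remaining characters it is 'yes'.
spiracle pair III lost (derived state 'yes') is shared by Taxon 3, Taxon 5, Taxon 7, Taxon 8, and Taxon 9 — a synapomorphy uniting that clade.
forked tongue (derived state 'yes') is shared by Taxon 3, Taxon 5, Taxon 7, and Taxon 9 — a synapomorphy uniting that clade.
Only Taxon 3, Taxon 5, and Taxon 7 show the derived state 'yes' for book lungs, supporting them as a clade.
All ingroup taxa share the derived state 'yes' for bioluminescent organ; it defines the ingroup but does not resolve relationships within it.
elongate rostrum (derived state 'yes') is shared by Taxon 3 and Taxon 7 — a synapomorphy uniting that clade.
wing venation reduced groups Taxon 4 and Taxon 7, which is incompatible with the clades supported by the remaining characters; treating it as convergent (homoplasy) costs fewer steps than any alternative tree.
petiole constricted: derived state 'yes' in Taxon 3 only — an autapomorphy, so it tells us nothing about relationships among taxa.
Most parsimonious ingroup topology: ((Taxon 8,((Taxon 5,(Taxon 7,Taxon 3)),Taxon 9)),Taxon 4).
The clade {Taxon 3, Taxon 7} is supported by elongate rostrum: its derived state 'yes' occurs in exactly those taxa and in no other taxon (including the outgroup).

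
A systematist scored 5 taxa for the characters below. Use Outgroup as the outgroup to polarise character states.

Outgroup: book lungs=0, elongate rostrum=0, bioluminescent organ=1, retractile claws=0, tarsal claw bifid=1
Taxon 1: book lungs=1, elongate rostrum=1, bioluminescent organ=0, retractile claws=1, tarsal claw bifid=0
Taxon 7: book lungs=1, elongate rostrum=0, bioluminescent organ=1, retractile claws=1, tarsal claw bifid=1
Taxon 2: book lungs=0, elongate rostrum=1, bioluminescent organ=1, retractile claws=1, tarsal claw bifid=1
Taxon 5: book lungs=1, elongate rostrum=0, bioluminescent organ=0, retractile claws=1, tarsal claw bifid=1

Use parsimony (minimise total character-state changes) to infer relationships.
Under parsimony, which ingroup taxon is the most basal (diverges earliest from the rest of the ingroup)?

Character polarity is set by the outgroup: the derived state is whichever differs from the outgroup's state, so for bioluminescent organ, tarsal claw bifid the derived state is '0', and for the remaining characters it is '1'.
book lungs: derived state '1' in Taxon 1, Taxon 5, and Taxon 7 only — synapomorphy for {Taxon 1, Taxon 5, Taxon 7}.
elongate rostrum groups Taxon 1 and Taxon 2, which is incompatible with the clades supported by the remaining characters; treating it as convergent (homoplasy) costs fewer steps than any alternative tree.
bioluminescent organ (derived state '0') is shared by Taxon 1 and Taxon 5 — a synapomorphy uniting that clade.
All ingroup taxa share the derived state '1' for retractile claws; it defines the ingroup but does not resolve relationships within it.
tarsal claw bifid (derived state '0') is unique to Taxon 1 (autapomorphy; uninformative for grouping).
Most parsimonious ingroup topology: (((Taxon 1,Taxon 5),Taxon 7),Taxon 2).
Taxon 2 is sister to the clade containing all other ingroup taxa, so it is the earliest-diverging (most basal) ingroup lineage.

Taxon 2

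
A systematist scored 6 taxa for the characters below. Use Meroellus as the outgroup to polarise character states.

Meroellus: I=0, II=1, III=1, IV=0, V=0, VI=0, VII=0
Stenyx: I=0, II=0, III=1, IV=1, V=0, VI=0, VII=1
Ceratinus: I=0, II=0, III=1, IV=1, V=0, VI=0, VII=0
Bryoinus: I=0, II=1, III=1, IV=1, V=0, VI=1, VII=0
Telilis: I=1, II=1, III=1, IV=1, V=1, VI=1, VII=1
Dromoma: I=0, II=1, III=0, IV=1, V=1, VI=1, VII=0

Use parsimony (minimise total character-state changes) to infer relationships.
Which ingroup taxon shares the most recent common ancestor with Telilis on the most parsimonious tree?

Dromoma

Character polarity is set by the outgroup: the derived state is whichever differs from the outgroup's state, so for II, III the derived state is '0', and for the remaining characters it is '1'.
I: derived state '1' in Telilis only — an autapomorphy, so it tells us nothing about relationships among taxa.
II (derived state '0') is shared by Ceratinus and Stenyx — a synapomorphy uniting that clade.
III: derived state '0' in Dromoma only — an autapomorphy, so it tells us nothing about relationships among taxa.
IV (derived state '1') is shared by all ingroup taxa — unites the whole ingroup.
Only Dromoma and Telilis show the derived state '1' for V, supporting them as a clade.
VI: derived state '1' in Bryoinus, Dromoma, and Telilis only — synapomorphy for {Bryoinus, Dromoma, Telilis}.
VII (state '1') occurs in Stenyx and Telilis but conflicts with the nesting implied by the other characters — most parsimoniously interpreted as homoplasy.
Most parsimonious ingroup topology: ((Stenyx,Ceratinus),(Bryoinus,(Telilis,Dromoma))).
Telilis and Dromoma form a cherry on this tree, so they are sister taxa.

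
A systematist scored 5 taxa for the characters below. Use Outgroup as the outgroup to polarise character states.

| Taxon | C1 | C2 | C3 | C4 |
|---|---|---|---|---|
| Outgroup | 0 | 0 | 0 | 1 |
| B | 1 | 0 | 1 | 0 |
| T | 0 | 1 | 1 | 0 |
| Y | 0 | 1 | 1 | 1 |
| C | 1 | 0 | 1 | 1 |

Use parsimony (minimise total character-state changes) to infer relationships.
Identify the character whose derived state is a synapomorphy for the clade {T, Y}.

C2

Character polarity is set by the outgroup: the derived state is whichever differs from the outgroup's state, so for C4 the derived state is '0', and for the remaining characters it is '1'.
Only B and C show the derived state '1' for C1, supporting them as a clade.
C2 (derived state '1') is shared by T and Y — a synapomorphy uniting that clade.
C3 (derived state '1') is shared by all ingroup taxa — unites the whole ingroup.
C4 (state '0') occurs in B and T but conflicts with the nesting implied by the other characters — most parsimoniously interpreted as homoplasy.
Most parsimonious ingroup topology: ((B,C),(T,Y)).
The clade {T, Y} is supported by C2: its derived state '1' occurs in exactly those taxa and in no other taxon (including the outgroup).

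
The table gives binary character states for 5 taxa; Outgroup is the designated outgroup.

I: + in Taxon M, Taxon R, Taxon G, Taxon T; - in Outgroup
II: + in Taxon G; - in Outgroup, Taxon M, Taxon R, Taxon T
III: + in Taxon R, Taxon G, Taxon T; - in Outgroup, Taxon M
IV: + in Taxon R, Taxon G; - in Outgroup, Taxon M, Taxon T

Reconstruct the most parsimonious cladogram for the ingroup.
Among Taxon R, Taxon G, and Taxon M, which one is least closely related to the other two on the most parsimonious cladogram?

The outgroup has state '-' for every character, so '+' is the derived state throughout.
All ingroup taxa share the derived state '+' for I; it defines the ingroup but does not resolve relationships within it.
II (derived state '+') is unique to Taxon G (autapomorphy; uninformative for grouping).
III (derived state '+') is shared by Taxon G, Taxon R, and Taxon T — a synapomorphy uniting that clade.
Only Taxon G and Taxon R show the derived state '+' for IV, supporting them as a clade.
Most parsimonious ingroup topology: (Taxon M,((Taxon R,Taxon G),Taxon T)).
Taxon G and Taxon R share a more recent common ancestor with each other than either does with Taxon M, so Taxon M is the least closely related of the three.

Taxon M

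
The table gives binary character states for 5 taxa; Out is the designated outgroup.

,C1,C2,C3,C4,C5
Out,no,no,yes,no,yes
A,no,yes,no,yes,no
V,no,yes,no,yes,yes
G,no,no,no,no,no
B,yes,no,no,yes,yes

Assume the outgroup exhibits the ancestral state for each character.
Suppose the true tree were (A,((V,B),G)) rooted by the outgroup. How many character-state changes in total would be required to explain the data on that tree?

8

Map each character onto (A,((V,B),G)) (rooted by Out) and count the minimum state changes it requires (Fitch parsimony):
C1: 1; C2: 2; C3: 1; C4: 2; C5: 2.
Total tree length = 8.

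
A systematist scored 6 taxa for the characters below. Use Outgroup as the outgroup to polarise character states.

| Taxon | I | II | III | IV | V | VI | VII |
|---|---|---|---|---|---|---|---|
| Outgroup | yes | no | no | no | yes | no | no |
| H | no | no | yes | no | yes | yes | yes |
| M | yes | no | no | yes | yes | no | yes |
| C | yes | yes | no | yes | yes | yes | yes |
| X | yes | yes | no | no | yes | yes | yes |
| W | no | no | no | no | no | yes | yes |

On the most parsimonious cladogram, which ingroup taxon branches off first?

Character polarity is set by the outgroup: the derived state is whichever differs from the outgroup's state, so for I, V the derived state is 'no', and for the remaining characters it is 'yes'.
Only H and W show the derived state 'no' for I, supporting them as a clade.
II (derived state 'yes') is shared by C and X — a synapomorphy uniting that clade.
III (derived state 'yes') is unique to H (autapomorphy; uninformative for grouping).
IV groups C and M, which is incompatible with the clades supported by the remaining characters; treating it as convergent (homoplasy) costs fewer steps than any alternative tree.
V (derived state 'no') is unique to W (autapomorphy; uninformative for grouping).
Only C, H, W, and X show the derived state 'yes' for VI, supporting them as a clade.
VII (derived state 'yes') is shared by all ingroup taxa — unites the whole ingroup.
Most parsimonious ingroup topology: (((H,W),(C,X)),M).
M is sister to the clade containing all other ingroup taxa, so it is the earliest-diverging (most basal) ingroup lineage.

M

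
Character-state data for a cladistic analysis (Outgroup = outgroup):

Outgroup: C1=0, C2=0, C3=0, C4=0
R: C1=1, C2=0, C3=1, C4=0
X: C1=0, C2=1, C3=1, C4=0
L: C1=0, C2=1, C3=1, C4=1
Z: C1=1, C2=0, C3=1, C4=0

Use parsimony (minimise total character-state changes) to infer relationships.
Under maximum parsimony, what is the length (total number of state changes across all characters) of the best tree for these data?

The outgroup has state '0' for every character, so '1' is the derived state throughout.
C1 (derived state '1') is shared by R and Z — a synapomorphy uniting that clade.
Only L and X show the derived state '1' for C2, supporting them as a clade.
C3 (derived state '1') is shared by all ingroup taxa — unites the whole ingroup.
C4 (derived state '1') is unique to L (autapomorphy; uninformative for grouping).
Most parsimonious ingroup topology: ((R,Z),(X,L)).
Changes per character on this tree: C1: 1; C2: 1; C3: 1; C4: 1.
Total = 4.

4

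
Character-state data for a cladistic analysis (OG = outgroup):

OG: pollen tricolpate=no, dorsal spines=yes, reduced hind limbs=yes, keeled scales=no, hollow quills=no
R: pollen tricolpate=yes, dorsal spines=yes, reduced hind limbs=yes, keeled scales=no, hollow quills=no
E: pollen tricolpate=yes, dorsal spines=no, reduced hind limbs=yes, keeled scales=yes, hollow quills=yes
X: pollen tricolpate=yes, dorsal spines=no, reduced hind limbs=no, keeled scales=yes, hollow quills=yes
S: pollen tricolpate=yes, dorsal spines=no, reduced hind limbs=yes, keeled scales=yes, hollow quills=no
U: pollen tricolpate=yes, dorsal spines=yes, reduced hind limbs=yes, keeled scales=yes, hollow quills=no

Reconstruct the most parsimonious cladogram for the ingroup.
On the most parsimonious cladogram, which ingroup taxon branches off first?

Character polarity is set by the outgroup: the derived state is whichever differs from the outgroup's state, so for dorsal spines, reduced hind limbs the derived state is 'no', and for the remaining characters it is 'yes'.
All ingroup taxa share the derived state 'yes' for pollen tricolpate; it defines the ingroup but does not resolve relationships within it.
dorsal spines: derived state 'no' in E, S, and X only — synapomorphy for {E, S, X}.
reduced hind limbs (derived state 'no') is unique to X (autapomorphy; uninformative for grouping).
keeled scales: derived state 'yes' in E, S, U, and X only — synapomorphy for {E, S, U, X}.
Only E and X show the derived state 'yes' for hollow quills, supporting them as a clade.
Most parsimonious ingroup topology: (R,(((E,X),S),U)).
R is sister to the clade containing all other ingroup taxa, so it is the earliest-diverging (most basal) ingroup lineage.

R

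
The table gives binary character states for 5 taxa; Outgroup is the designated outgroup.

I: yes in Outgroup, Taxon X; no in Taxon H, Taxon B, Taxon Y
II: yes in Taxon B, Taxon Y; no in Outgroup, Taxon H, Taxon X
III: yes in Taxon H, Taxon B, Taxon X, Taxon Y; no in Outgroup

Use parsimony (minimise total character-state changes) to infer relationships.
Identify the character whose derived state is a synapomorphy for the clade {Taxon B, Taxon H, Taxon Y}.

I

Character polarity is set by the outgroup: the derived state is whichever differs from the outgroup's state, so for I the derived state is 'no', and for the remaining characters it is 'yes'.
Only Taxon B, Taxon H, and Taxon Y show the derived state 'no' for I, supporting them as a clade.
Only Taxon B and Taxon Y show the derived state 'yes' for II, supporting them as a clade.
All ingroup taxa share the derived state 'yes' for III; it defines the ingroup but does not resolve relationships within it.
Most parsimonious ingroup topology: ((Taxon H,(Taxon B,Taxon Y)),Taxon X).
The clade {Taxon B, Taxon H, Taxon Y} is supported by I: its derived state 'no' occurs in exactly those taxa and in no other taxon (including the outgroup).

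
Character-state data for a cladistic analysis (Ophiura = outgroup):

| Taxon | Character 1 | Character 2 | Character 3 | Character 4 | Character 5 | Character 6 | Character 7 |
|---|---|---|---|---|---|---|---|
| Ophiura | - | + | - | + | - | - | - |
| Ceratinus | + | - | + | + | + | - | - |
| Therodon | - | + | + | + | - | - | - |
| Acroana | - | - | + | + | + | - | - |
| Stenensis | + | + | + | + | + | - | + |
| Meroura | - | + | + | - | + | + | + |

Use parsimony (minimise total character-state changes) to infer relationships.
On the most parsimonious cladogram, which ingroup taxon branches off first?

Character polarity is set by the outgroup: the derived state is whichever differs from the outgroup's state, so for Character 2, Character 4 the derived state is '-', and for the remaining characters it is '+'.
Character 1 (state '+') occurs in Ceratinus and Stenensis but conflicts with the nesting implied by the other characters — most parsimoniously interpreted as homoplasy.
Only Acroana and Ceratinus show the derived state '-' for Character 2, supporting them as a clade.
All ingroup taxa share the derived state '+' for Character 3; it defines the ingroup but does not resolve relationships within it.
Character 4: derived state '-' in Meroura only — an autapomorphy, so it tells us nothing about relationships among taxa.
Only Acroana, Ceratinus, Meroura, and Stenensis show the derived state '+' for Character 5, supporting them as a clade.
Character 6: derived state '+' in Meroura only — an autapomorphy, so it tells us nothing about relationships among taxa.
Character 7 (derived state '+') is shared by Meroura and Stenensis — a synapomorphy uniting that clade.
Most parsimonious ingroup topology: (Therodon,((Acroana,Ceratinus),(Meroura,Stenensis))).
Therodon is sister to the clade containing all other ingroup taxa, so it is the earliest-diverging (most basal) ingroup lineage.

Therodon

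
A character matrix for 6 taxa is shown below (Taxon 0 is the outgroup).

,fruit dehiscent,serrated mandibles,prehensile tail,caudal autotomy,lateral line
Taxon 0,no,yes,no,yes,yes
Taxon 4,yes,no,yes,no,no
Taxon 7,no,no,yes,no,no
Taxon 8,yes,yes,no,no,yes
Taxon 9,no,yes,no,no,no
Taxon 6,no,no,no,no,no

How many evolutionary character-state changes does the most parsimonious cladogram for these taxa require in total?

Character polarity is set by the outgroup: the derived state is whichever differs from the outgroup's state, so for serrated mandibles, caudal autotomy, lateral line the derived state is 'no', and for the remaining characters it is 'yes'.
fruit dehiscent groups Taxon 4 and Taxon 8, which is incompatible with the clades supported by the remaining characters; treating it as convergent (homoplasy) costs fewer steps than any alternative tree.
serrated mandibles (derived state 'no') is shared by Taxon 4, Taxon 6, and Taxon 7 — a synapomorphy uniting that clade.
prehensile tail (derived state 'yes') is shared by Taxon 4 and Taxon 7 — a synapomorphy uniting that clade.
caudal autotomy (derived state 'no') is shared by all ingroup taxa — unites the whole ingroup.
lateral line: derived state 'no' in Taxon 4, Taxon 6, Taxon 7, and Taxon 9 only — synapomorphy for {Taxon 4, Taxon 6, Taxon 7, Taxon 9}.
Most parsimonious ingroup topology: ((((Taxon 4,Taxon 7),Taxon 6),Taxon 9),Taxon 8).
Changes per character on this tree: fruit dehiscent: 2; serrated mandibles: 1; prehensile tail: 1; caudal autotomy: 1; lateral line: 1.
Total = 6.

6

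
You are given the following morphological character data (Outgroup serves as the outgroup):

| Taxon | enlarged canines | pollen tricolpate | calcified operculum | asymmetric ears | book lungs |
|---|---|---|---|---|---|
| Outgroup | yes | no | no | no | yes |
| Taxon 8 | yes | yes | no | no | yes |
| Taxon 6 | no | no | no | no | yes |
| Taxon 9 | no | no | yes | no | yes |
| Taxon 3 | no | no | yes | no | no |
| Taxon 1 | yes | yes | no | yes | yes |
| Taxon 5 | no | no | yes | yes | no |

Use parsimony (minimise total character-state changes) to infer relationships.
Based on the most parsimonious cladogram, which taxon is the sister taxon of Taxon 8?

Character polarity is set by the outgroup: the derived state is whichever differs from the outgroup's state, so for enlarged canines, book lungs the derived state is 'no', and for the remaining characters it is 'yes'.
enlarged canines: derived state 'no' in Taxon 3, Taxon 5, Taxon 6, and Taxon 9 only — synapomorphy for {Taxon 3, Taxon 5, Taxon 6, Taxon 9}.
pollen tricolpate (derived state 'yes') is shared by Taxon 1 and Taxon 8 — a synapomorphy uniting that clade.
Only Taxon 3, Taxon 5, and Taxon 9 show the derived state 'yes' for calcified operculum, supporting them as a clade.
asymmetric ears groups Taxon 1 and Taxon 5, which is incompatible with the clades supported by the remaining characters; treating it as convergent (homoplasy) costs fewer steps than any alternative tree.
Only Taxon 3 and Taxon 5 show the derived state 'no' for book lungs, supporting them as a clade.
Most parsimonious ingroup topology: ((Taxon 8,Taxon 1),(Taxon 6,(Taxon 9,(Taxon 3,Taxon 5)))).
Taxon 8 and Taxon 1 form a cherry on this tree, so they are sister taxa.

Taxon 1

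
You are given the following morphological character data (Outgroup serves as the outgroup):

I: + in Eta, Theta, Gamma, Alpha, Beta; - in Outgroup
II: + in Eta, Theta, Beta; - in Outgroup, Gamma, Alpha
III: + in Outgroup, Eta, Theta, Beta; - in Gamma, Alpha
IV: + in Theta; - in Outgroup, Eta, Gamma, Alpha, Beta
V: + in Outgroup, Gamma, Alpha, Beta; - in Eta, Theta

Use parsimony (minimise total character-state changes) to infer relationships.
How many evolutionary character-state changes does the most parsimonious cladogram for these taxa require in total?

Character polarity is set by the outgroup: the derived state is whichever differs from the outgroup's state, so for III, V the derived state is '-', and for the remaining characters it is '+'.
I (derived state '+') is shared by all ingroup taxa — unites the whole ingroup.
Only Beta, Eta, and Theta show the derived state '+' for II, supporting them as a clade.
Only Alpha and Gamma show the derived state '-' for III, supporting them as a clade.
IV: derived state '+' in Theta only — an autapomorphy, so it tells us nothing about relationships among taxa.
Only Eta and Theta show the derived state '-' for V, supporting them as a clade.
Most parsimonious ingroup topology: (((Eta,Theta),Beta),(Gamma,Alpha)).
Changes per character on this tree: I: 1; II: 1; III: 1; IV: 1; V: 1.
Total = 5.

5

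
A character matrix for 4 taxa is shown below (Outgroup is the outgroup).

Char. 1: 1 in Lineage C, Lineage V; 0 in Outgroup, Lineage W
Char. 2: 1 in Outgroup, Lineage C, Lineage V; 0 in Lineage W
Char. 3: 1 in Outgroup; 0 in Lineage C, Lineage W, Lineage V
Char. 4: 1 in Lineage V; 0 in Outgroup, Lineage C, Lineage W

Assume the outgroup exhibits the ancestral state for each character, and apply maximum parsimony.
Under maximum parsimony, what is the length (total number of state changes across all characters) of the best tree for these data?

Character polarity is set by the outgroup: the derived state is whichever differs from the outgroup's state, so for Char. 2, Char. 3 the derived state is '0', and for the remaining characters it is '1'.
Only Lineage C and Lineage V show the derived state '1' for Char. 1, supporting them as a clade.
Char. 2: derived state '0' in Lineage W only — an autapomorphy, so it tells us nothing about relationships among taxa.
All ingroup taxa share the derived state '0' for Char. 3; it defines the ingroup but does not resolve relationships within it.
Char. 4 (derived state '1') is unique to Lineage V (autapomorphy; uninformative for grouping).
Most parsimonious ingroup topology: ((Lineage C,Lineage V),Lineage W).
Changes per character on this tree: Char. 1: 1; Char. 2: 1; Char. 3: 1; Char. 4: 1.
Total = 4.

4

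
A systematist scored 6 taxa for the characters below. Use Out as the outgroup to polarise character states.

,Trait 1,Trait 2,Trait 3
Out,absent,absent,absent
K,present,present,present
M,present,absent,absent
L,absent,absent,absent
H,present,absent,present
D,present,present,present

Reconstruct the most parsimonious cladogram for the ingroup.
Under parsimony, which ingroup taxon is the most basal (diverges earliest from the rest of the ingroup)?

L

The outgroup has state 'absent' for every character, so 'present' is the derived state throughout.
Trait 1 (derived state 'present') is shared by D, H, K, and M — a synapomorphy uniting that clade.
Only D and K show the derived state 'present' for Trait 2, supporting them as a clade.
Trait 3: derived state 'present' in D, H, and K only — synapomorphy for {D, H, K}.
Most parsimonious ingroup topology: ((((K,D),H),M),L).
L is sister to the clade containing all other ingroup taxa, so it is the earliest-diverging (most basal) ingroup lineage.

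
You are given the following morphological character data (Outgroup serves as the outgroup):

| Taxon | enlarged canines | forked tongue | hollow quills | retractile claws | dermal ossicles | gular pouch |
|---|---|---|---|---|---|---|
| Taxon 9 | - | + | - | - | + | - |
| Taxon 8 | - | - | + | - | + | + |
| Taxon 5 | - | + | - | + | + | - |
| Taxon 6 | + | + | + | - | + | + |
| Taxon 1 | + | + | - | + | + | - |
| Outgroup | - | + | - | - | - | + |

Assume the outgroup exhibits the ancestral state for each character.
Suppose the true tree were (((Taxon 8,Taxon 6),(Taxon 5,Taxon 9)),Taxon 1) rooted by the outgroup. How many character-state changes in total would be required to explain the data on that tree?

Map each character onto (((Taxon 8,Taxon 6),(Taxon 5,Taxon 9)),Taxon 1) (rooted by Outgroup) and count the minimum state changes it requires (Fitch parsimony):
enlarged canines: 2; forked tongue: 1; hollow quills: 1; retractile claws: 2; dermal ossicles: 1; gular pouch: 2.
Total tree length = 9.

9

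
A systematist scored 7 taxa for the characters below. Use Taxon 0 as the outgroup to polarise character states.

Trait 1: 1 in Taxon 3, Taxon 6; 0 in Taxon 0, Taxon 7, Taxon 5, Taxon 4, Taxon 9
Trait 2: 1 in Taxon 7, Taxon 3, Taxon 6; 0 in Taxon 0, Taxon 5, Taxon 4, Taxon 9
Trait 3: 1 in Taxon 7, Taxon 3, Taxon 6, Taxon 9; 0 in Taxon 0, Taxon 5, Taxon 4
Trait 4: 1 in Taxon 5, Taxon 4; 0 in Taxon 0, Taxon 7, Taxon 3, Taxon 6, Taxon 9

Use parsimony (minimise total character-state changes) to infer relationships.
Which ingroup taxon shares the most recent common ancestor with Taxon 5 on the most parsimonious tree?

Taxon 4

The outgroup has state '0' for every character, so '1' is the derived state throughout.
Trait 1 (derived state '1') is shared by Taxon 3 and Taxon 6 — a synapomorphy uniting that clade.
Only Taxon 3, Taxon 6, and Taxon 7 show the derived state '1' for Trait 2, supporting them as a clade.
Trait 3 (derived state '1') is shared by Taxon 3, Taxon 6, Taxon 7, and Taxon 9 — a synapomorphy uniting that clade.
Only Taxon 4 and Taxon 5 show the derived state '1' for Trait 4, supporting them as a clade.
Most parsimonious ingroup topology: ((((Taxon 6,Taxon 3),Taxon 7),Taxon 9),(Taxon 4,Taxon 5)).
Taxon 5 and Taxon 4 form a cherry on this tree, so they are sister taxa.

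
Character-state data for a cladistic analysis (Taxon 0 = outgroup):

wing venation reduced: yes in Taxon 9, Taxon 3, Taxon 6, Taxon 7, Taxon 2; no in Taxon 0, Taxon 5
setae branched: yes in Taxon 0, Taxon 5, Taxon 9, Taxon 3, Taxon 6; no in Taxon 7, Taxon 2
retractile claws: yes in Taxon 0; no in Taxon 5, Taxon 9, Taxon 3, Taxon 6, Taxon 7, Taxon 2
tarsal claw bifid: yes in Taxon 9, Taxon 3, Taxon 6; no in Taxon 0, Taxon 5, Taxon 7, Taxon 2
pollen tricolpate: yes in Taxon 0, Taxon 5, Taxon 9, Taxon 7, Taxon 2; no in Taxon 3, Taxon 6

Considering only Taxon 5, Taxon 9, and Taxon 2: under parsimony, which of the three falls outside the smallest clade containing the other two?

Taxon 5

Character polarity is set by the outgroup: the derived state is whichever differs from the outgroup's state, so for setae branched, retractile claws, pollen tricolpate the derived state is 'no', and for the remaining characters it is 'yes'.
wing venation reduced (derived state 'yes') is shared by Taxon 2, Taxon 3, Taxon 6, Taxon 7, and Taxon 9 — a synapomorphy uniting that clade.
setae branched: derived state 'no' in Taxon 2 and Taxon 7 only — synapomorphy for {Taxon 2, Taxon 7}.
retractile claws (derived state 'no') is shared by all ingroup taxa — unites the whole ingroup.
tarsal claw bifid: derived state 'yes' in Taxon 3, Taxon 6, and Taxon 9 only — synapomorphy for {Taxon 3, Taxon 6, Taxon 9}.
pollen tricolpate: derived state 'no' in Taxon 3 and Taxon 6 only — synapomorphy for {Taxon 3, Taxon 6}.
Most parsimonious ingroup topology: (Taxon 5,((Taxon 9,(Taxon 3,Taxon 6)),(Taxon 7,Taxon 2))).
Taxon 9 and Taxon 2 share a more recent common ancestor with each other than either does with Taxon 5, so Taxon 5 is the least closely related of the three.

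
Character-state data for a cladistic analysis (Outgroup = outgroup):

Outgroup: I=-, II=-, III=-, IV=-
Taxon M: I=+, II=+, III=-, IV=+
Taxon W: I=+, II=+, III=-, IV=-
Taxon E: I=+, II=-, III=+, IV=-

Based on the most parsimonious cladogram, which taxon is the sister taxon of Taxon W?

Taxon M

The outgroup has state '-' for every character, so '+' is the derived state throughout.
All ingroup taxa share the derived state '+' for I; it defines the ingroup but does not resolve relationships within it.
Only Taxon M and Taxon W show the derived state '+' for II, supporting them as a clade.
III: derived state '+' in Taxon E only — an autapomorphy, so it tells us nothing about relationships among taxa.
IV: derived state '+' in Taxon M only — an autapomorphy, so it tells us nothing about relationships among taxa.
Most parsimonious ingroup topology: ((Taxon M,Taxon W),Taxon E).
Taxon W and Taxon M form a cherry on this tree, so they are sister taxa.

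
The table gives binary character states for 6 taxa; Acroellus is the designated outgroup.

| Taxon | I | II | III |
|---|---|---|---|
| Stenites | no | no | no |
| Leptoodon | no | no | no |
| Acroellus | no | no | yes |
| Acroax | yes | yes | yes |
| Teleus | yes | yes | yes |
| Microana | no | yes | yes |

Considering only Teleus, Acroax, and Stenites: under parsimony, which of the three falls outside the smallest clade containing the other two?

Stenites

Character polarity is set by the outgroup: the derived state is whichever differs from the outgroup's state, so for III the derived state is 'no', and for the remaining characters it is 'yes'.
I (derived state 'yes') is shared by Acroax and Teleus — a synapomorphy uniting that clade.
II (derived state 'yes') is shared by Acroax, Microana, and Teleus — a synapomorphy uniting that clade.
Only Leptoodon and Stenites show the derived state 'no' for III, supporting them as a clade.
Most parsimonious ingroup topology: (((Acroax,Teleus),Microana),(Leptoodon,Stenites)).
Teleus and Acroax share a more recent common ancestor with each other than either does with Stenites, so Stenites is the least closely related of the three.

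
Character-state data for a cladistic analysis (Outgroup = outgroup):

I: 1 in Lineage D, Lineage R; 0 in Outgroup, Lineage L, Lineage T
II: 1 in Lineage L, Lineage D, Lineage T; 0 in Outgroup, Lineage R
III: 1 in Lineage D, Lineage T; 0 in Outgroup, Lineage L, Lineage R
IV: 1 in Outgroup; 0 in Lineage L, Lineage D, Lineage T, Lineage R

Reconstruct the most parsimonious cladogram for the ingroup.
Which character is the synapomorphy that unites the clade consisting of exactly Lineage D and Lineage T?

III

Character polarity is set by the outgroup: the derived state is whichever differs from the outgroup's state, so for IV the derived state is '0', and for the remaining characters it is '1'.
I groups Lineage D and Lineage R, which is incompatible with the clades supported by the remaining characters; treating it as convergent (homoplasy) costs fewer steps than any alternative tree.
II (derived state '1') is shared by Lineage D, Lineage L, and Lineage T — a synapomorphy uniting that clade.
III: derived state '1' in Lineage D and Lineage T only — synapomorphy for {Lineage D, Lineage T}.
IV (derived state '0') is shared by all ingroup taxa — unites the whole ingroup.
Most parsimonious ingroup topology: ((Lineage L,(Lineage D,Lineage T)),Lineage R).
The clade {Lineage D, Lineage T} is supported by III: its derived state '1' occurs in exactly those taxa and in no other taxon (including the outgroup).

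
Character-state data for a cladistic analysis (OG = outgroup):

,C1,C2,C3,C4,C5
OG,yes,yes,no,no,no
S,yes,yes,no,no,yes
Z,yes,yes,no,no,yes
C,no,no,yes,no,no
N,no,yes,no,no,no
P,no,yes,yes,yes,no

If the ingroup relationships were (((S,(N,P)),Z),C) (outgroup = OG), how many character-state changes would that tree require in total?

8

Map each character onto (((S,(N,P)),Z),C) (rooted by OG) and count the minimum state changes it requires (Fitch parsimony):
C1: 2; C2: 1; C3: 2; C4: 1; C5: 2.
Total tree length = 8.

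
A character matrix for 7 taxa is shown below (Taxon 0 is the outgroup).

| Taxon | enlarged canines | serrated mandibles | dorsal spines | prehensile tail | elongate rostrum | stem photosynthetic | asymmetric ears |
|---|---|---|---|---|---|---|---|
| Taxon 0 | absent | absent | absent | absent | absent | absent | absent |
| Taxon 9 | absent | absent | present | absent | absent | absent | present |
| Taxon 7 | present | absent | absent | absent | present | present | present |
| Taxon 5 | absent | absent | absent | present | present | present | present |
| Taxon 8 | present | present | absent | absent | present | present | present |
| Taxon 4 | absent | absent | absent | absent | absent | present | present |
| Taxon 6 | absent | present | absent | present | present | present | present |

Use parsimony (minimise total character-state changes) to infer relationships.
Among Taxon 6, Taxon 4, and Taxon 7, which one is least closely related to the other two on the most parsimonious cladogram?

Taxon 4

The outgroup has state 'absent' for every character, so 'present' is the derived state throughout.
Only Taxon 7 and Taxon 8 show the derived state 'present' for enlarged canines, supporting them as a clade.
serrated mandibles (state 'present') occurs in Taxon 6 and Taxon 8 but conflicts with the nesting implied by the other characters — most parsimoniously interpreted as homoplasy.
dorsal spines (derived state 'present') is unique to Taxon 9 (autapomorphy; uninformative for grouping).
prehensile tail: derived state 'present' in Taxon 5 and Taxon 6 only — synapomorphy for {Taxon 5, Taxon 6}.
Only Taxon 5, Taxon 6, Taxon 7, and Taxon 8 show the derived state 'present' for elongate rostrum, supporting them as a clade.
stem photosynthetic: derived state 'present' in Taxon 4, Taxon 5, Taxon 6, Taxon 7, and Taxon 8 only — synapomorphy for {Taxon 4, Taxon 5, Taxon 6, Taxon 7, Taxon 8}.
asymmetric ears (derived state 'present') is shared by all ingroup taxa — unites the whole ingroup.
Most parsimonious ingroup topology: (Taxon 9,(((Taxon 7,Taxon 8),(Taxon 5,Taxon 6)),Taxon 4)).
Taxon 6 and Taxon 7 share a more recent common ancestor with each other than either does with Taxon 4, so Taxon 4 is the least closely related of the three.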